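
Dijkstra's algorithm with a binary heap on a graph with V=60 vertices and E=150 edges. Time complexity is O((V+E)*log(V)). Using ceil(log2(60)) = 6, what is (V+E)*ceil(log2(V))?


Dijkstra with a binary heap: each vertex is extracted once, each edge may relax once.
Each heap operation costs O(log V).
V + E = 60 + 150 = 210
ceil(log2(60)) = 6 (since 2^5 = 32 < 60 <= 64 = 2^6)
Total heap work = (V+E) * ceil(log2(V)) = 210 * 6 = 1260


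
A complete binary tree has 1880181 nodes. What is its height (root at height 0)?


In a complete binary tree, level k holds nodes 2^k .. 2^(k+1)-1 (1-indexed).
Height = floor(log2(n)) = floor(log2(1880181)) = 20
Check: 2^20 = 1048576 <= 1880181 < 2097152 = 2^21


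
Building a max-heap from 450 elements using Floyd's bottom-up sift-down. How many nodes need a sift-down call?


In a heap of 450 elements (0-indexed array):
  Last element index: 449
  Parent of last element: floor((449 - 1) / 2) = 224
  Internal nodes: indices 0 to 224
  Count = floor(450/2) = 225


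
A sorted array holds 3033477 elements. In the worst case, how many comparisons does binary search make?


Halving sequence: 3033477 -> 1516738 -> 758369 -> 379184 -> 189592 -> 94796 -> 47398 -> 23699 -> 11849 -> 5924 -> 2962 -> 1481 -> 740 -> 370 -> 185 -> 92 -> 46 -> 23 -> 11 -> 5 -> 2 -> 1
Number of halvings = 21
Max comparisons = 21 + 1 = 22


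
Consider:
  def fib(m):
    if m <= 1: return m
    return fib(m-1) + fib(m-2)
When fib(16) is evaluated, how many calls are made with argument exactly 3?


Let N(m) = number of times fib(m) is called while evaluating fib(16).
N(16) = 1 (the initial call).
N(15) = 1 (only fib(16) calls it).
For 1 <= m <= 14: fib(m) is called by fib(m+1) and fib(m+2), so
  N(m) = N(m+1) + N(m+2).
fib(0) is called only by fib(2), so N(0) = N(2).
Walk down from m=16:
  N(16)=1, N(15)=1, N(14)=2, N(13)=3, N(12)=5, N(11)=8, N(10)=13, N(9)=21, N(8)=34, N(7)=55, N(6)=89, N(5)=144, N(4)=233, N(3)=377
N(3) = 377


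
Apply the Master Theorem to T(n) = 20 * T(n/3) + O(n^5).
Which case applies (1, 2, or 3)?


The Master Theorem: T(n) = a*T(n/b) + O(n^c)
  a = 20, b = 3, c = 5
log_b(a) = log_3(20) ~ 2.727
Compare b^c with a: 3^5 = 243 > 20, so c > log_b(a).
Since c > log_b(a), Case 3 applies.
T(n) = O(n^5)
Master Theorem case = 3


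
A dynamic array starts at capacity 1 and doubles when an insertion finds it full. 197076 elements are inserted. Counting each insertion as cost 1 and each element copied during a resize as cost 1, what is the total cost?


n = 197076
Insertion costs: 197076
Resizes copy 1, 2, 4, ... up to the largest power of 2 that is <= n-1 = 197075, i.e. 131072.
Copy costs = 1 + 2 + 4 + 8 + 16 + 32 + 64 + 128 + 256 + 512 + 1024 + 2048 + 4096 + 8192 + 16384 + 32768 + 65536 + 131072 = 262143
Total = 197076 + 262143 = 459219


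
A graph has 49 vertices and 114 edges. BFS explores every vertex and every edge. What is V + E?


A full BFS traversal dequeues each vertex once and examines each edge once.
Vertex visits: 49
Edge visits: 114
V + E = 49 + 114 = 163


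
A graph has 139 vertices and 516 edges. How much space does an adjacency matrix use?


Adjacency matrix: V x V grid of entries
Space = V^2 = 139^2 = 139 * 139 = 19321


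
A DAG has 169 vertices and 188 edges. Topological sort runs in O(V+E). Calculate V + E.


V = 169 (vertex processing)
E = 188 (edge processing)
V + E = 169 + 188 = 357


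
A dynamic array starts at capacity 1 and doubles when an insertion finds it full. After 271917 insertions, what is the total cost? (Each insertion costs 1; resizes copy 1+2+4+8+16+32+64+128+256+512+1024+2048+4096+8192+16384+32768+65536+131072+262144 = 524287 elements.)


Insertion cost: 271917 (one per element)
Resizes occur just before inserting elements 2, 3, 5, 9, ...
Elements copied at each resize: 1 + 2 + 4 + 8 + 16 + 32 + 64 + 128 + 256 + 512 + 1024 + 2048 + 4096 + 8192 + 16384 + 32768 + 65536 + 131072 + 262144
Sum of copies = 524287 (geometric series: 2^k - 1)
Total = 271917 + 524287 = 796204


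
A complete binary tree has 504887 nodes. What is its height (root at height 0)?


In a complete binary tree, level k holds nodes 2^k .. 2^(k+1)-1 (1-indexed).
Height = floor(log2(n)) = floor(log2(504887)) = 18
Check: 2^18 = 262144 <= 504887 < 524288 = 2^19


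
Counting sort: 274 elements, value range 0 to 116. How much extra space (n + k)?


n = 274 (output array)
k = 117 (count array for 117 distinct values)
Extra space = 274 + 117 = 391


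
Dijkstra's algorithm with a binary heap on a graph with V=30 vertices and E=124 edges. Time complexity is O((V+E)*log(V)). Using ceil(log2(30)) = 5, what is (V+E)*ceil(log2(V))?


Dijkstra with a binary heap: each vertex is extracted once, each edge may relax once.
Each heap operation costs O(log V).
V + E = 30 + 124 = 154
ceil(log2(30)) = 5 (since 2^4 = 16 < 30 <= 32 = 2^5)
Total heap work = (V+E) * ceil(log2(V)) = 154 * 5 = 770


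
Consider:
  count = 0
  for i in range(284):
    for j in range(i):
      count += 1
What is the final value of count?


For each i, the inner loop runs i times:
  i=0: inner runs 0 times
  i=1: inner runs 1 time
  i=2: inner runs 2 times
  i=3: inner runs 3 times
  i=4: inner runs 4 times
  i=5: inner runs 5 times
  i=6: inner runs 6 times
  i=7: inner runs 7 times
  ...
Total = 0 + 1 + 2 + ... + 283 = 284*(284-1)/2 = 40186


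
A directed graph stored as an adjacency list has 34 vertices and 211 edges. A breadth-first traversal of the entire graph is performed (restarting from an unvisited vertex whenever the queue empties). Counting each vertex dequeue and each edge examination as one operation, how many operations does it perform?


A full BFS traversal dequeues each vertex once and examines each edge once.
Vertex visits: 34
Edge visits: 211
V + E = 34 + 211 = 245


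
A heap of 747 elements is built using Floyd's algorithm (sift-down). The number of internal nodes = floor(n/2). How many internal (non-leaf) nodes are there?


Leaf nodes occupy roughly half the array.
Sift-down is called for each internal node, starting from the last one.
Internal nodes = floor(n/2) = floor(747/2) = 373


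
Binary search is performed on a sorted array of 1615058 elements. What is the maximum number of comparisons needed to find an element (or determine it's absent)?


Binary search halves the search space each comparison:
  Step 1: search space = 1615058 -> 807529
  Step 2: search space = 807529 -> 403764
  Step 3: search space = 403764 -> 201882
  Step 4: search space = 201882 -> 100941
  Step 5: search space = 100941 -> 50470
  Step 6: search space = 50470 -> 25235
  Step 7: search space = 25235 -> 12617
  Step 8: search space = 12617 -> 6308
  Step 9: search space = 6308 -> 3154
  Step 10: search space = 3154 -> 1577
  Step 11: search space = 1577 -> 788
  Step 12: search space = 788 -> 394
  Step 13: search space = 394 -> 197
  Step 14: search space = 197 -> 98
  Step 15: search space = 98 -> 49
  Step 16: search space = 49 -> 24
  Step 17: search space = 24 -> 12
  Step 18: search space = 12 -> 6
  Step 19: search space = 6 -> 3
  Step 20: search space = 3 -> 1
  Step 21: search space = 1 (final check)
Maximum comparisons = floor(log2(1615058)) + 1 = 20 + 1 = 21


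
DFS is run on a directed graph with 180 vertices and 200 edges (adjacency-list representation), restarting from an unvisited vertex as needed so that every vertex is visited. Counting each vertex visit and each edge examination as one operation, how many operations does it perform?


A full DFS traversal processes each vertex exactly once (push/pop on stack).
Each directed edge is examined once.
V = 180, E = 200
V + E = 380


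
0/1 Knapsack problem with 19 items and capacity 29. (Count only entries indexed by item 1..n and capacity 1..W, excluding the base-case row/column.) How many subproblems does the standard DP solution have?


The DP table is indexed by (item, capacity).
Rows: 19 items
Columns: 29 capacity values (1 to W)
Total subproblems = 19 * 29 = 551


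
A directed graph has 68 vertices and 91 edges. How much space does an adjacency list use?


Adjacency list: one list head per vertex + one entry per edge
Vertex heads: 68
Edge entries: 91
Total = 68 + 91 = 159


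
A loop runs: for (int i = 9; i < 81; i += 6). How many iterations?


Loop starts at i = 9, increments by 6, stops when i >= 81.
Number of iterations = ceil((81 - 9) / 6)
= ceil(72 / 6)
= 12


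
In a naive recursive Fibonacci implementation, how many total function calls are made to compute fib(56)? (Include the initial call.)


Let C(m) = total calls to evaluate fib(m). Then C(0)=C(1)=1, and
C(m) = 1 + C(m-1) + C(m-2) for m >= 2.
Build the table (each entry = 1 + previous two):
  C(0) = 1
  C(1) = 1
  C(2) = 1 + 1 + 1 = 3
  C(3) = 1 + 3 + 1 = 5
  C(4) = 1 + 5 + 3 = 9
  C(5) = 1 + 9 + 5 = 15
  C(6) = 1 + 15 + 9 = 25
  C(7) = 1 + 25 + 15 = 41
  C(8) = 1 + 41 + 25 = 67
  C(9) = 1 + 67 + 41 = 109
  C(10) = 1 + 109 + 67 = 177
  C(11) = 1 + 177 + 109 = 287
  C(12) = 1 + 287 + 177 = 465
  C(13) = 1 + 465 + 287 = 753
  C(14) = 1 + 753 + 465 = 1219
  C(15) = 1 + 1219 + 753 = 1973
  C(16) = 1 + 1973 + 1219 = 3193
  C(17) = 1 + 3193 + 1973 = 5167
  C(18) = 1 + 5167 + 3193 = 8361
  C(19) = 1 + 8361 + 5167 = 13529
  C(20) = 1 + 13529 + 8361 = 21891
  C(21) = 1 + 21891 + 13529 = 35421
  C(22) = 1 + 35421 + 21891 = 57313
  C(23) = 1 + 57313 + 35421 = 92735
  C(24) = 1 + 92735 + 57313 = 150049
  C(25) = 1 + 150049 + 92735 = 242785
  C(26) = 1 + 242785 + 150049 = 392835
  C(27) = 1 + 392835 + 242785 = 635621
  C(28) = 1 + 635621 + 392835 = 1028457
  C(29) = 1 + 1028457 + 635621 = 1664079
  C(30) = 1 + 1664079 + 1028457 = 2692537
  C(31) = 1 + 2692537 + 1664079 = 4356617
  C(32) = 1 + 4356617 + 2692537 = 7049155
  C(33) = 1 + 7049155 + 4356617 = 11405773
  C(34) = 1 + 11405773 + 7049155 = 18454929
  C(35) = 1 + 18454929 + 11405773 = 29860703
  C(36) = 1 + 29860703 + 18454929 = 48315633
  C(37) = 1 + 48315633 + 29860703 = 78176337
  C(38) = 1 + 78176337 + 48315633 = 126491971
  C(39) = 1 + 126491971 + 78176337 = 204668309
  C(40) = 1 + 204668309 + 126491971 = 331160281
  C(41) = 1 + 331160281 + 204668309 = 535828591
  C(42) = 1 + 535828591 + 331160281 = 866988873
  C(43) = 1 + 866988873 + 535828591 = 1402817465
  C(44) = 1 + 1402817465 + 866988873 = 2269806339
  C(45) = 1 + 2269806339 + 1402817465 = 3672623805
  C(46) = 1 + 3672623805 + 2269806339 = 5942430145
  C(47) = 1 + 5942430145 + 3672623805 = 9615053951
  C(48) = 1 + 9615053951 + 5942430145 = 15557484097
  C(49) = 1 + 15557484097 + 9615053951 = 25172538049
  C(50) = 1 + 25172538049 + 15557484097 = 40730022147
  C(51) = 1 + 40730022147 + 25172538049 = 65902560197
  C(52) = 1 + 65902560197 + 40730022147 = 106632582345
  C(53) = 1 + 106632582345 + 65902560197 = 172535142543
  C(54) = 1 + 172535142543 + 106632582345 = 279167724889
  C(55) = 1 + 279167724889 + 172535142543 = 451702867433
  C(56) = 1 + 451702867433 + 279167724889 = 730870592323
Total calls for fib(56) = 730870592323


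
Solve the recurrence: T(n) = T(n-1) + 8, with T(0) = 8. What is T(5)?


Unrolling the recurrence:
T(5) = T(4) + 8
       = T(3) + 8 + 8
       = T(2) + 8*3
       ...
       = T(0) + 8*5
       = 8 + 40 = 48


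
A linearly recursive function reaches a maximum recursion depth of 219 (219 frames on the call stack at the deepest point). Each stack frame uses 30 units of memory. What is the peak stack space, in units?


Maximum recursion depth = 219 frames
Memory per frame = 30 units
Total stack space = depth * frame_size
= 219 * 30 = 6570


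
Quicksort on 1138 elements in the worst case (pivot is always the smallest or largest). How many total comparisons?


In the worst case, each partition step picks the worst pivot:
  Partition 1: 1137 comparisons (n-1 elements to compare)
  Partition 2: 1136 comparisons
  Partition 3: 1135 comparisons
  Partition 4: 1134 comparisons
  Partition 5: 1133 comparisons
  ...
  Last partition: 0 comparisons
Total = (n-1) + (n-2) + ... + 1 + 0 = n*(n-1)/2
= 1138*1137/2 = 646953


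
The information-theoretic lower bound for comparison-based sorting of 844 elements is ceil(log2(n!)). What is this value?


A binary decision tree of height h has at most 2^h leaves and needs at least n! of them, so h >= ceil(log2(n!)).
844! is far too large to multiply out, so use Stirling's series:
  ln(n!) ~ n ln n - n + (1/2) ln(2 pi n) + 1/(12n)  (error below 1/(360 n^3), negligible here)
  ln(844) = 6.7381525
  n ln n = 844 * 6.7381525 = 5687.0007
  (1/2) ln(2 pi * 844) = (1/2) ln(5303.0084) = 4.2880
  1/(12*844) = 0.0001
  ln(844!) ~ 5687.0007 - 844 + 4.2880 + 0.0001 = 4847.2888
Convert to base 2: log2(844!) = 4847.2888 / ln 2 = 4847.2888 / 0.69314718 = 6993.1595
ceil(6993.1595) = 6994


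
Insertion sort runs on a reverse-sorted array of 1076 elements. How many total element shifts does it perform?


Sum of shifts = 1 + 2 + 3 + ... + 1075
= 1076 * 1075 / 2
= 1156700 / 2
= 578350


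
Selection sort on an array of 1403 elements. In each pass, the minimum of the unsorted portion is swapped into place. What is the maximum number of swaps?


Selection sort performs one swap per pass:
  Pass 1: find min in positions 0 to 1402, swap with position 0
  Pass 2: find min in positions 1 to 1402, swap with position 1
  Pass 3: find min in positions 2 to 1402, swap with position 2
  Pass 4: find min in positions 3 to 1402, swap with position 3
  Pass 5: find min in positions 4 to 1402, swap with position 4
  ... (1397 more passes)
Total passes (and swaps) = n - 1 = 1403 - 1 = 1402


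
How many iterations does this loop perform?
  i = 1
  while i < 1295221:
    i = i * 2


The loop variable doubles each iteration:
i = 1 -> 2 -> 4 -> 8 -> 16 -> 32 -> 64 -> 128 -> 256 -> 512 -> 1024 -> 2048 -> 4096 -> 8192 -> 16384 -> 32768 -> 65536 -> 131072 -> 262144 -> 524288 -> 1048576 -> 2097152 (stop, 2097152 >= 1295221)
Number of doublings = ceil(log2(1295221)) = 21


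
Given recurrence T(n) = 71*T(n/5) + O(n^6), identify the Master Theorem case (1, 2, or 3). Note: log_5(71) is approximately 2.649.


Master Theorem parameters: a=71, b=5, c=6
log_b(a) = 2.649
Compare b^c with a: 5^6 = 15625 > 71, so c > log_b(a).
Comparing c=6 vs log_b(a)=2.649:
6 > 2.649 => Case 3
Result: T(n) = O(n^6)
Master Theorem case = 3


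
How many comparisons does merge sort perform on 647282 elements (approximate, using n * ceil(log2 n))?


Recursion depth: ceil(log2(647282)) = 20
Each recursion level merges n = 647282 elements
Total = 647282 * 20 = 12945640


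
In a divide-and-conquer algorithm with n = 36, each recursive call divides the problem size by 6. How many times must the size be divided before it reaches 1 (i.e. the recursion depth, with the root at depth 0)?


Number of divisions = log_6(36)
Sizes: 36 -> 6 -> 1 (2 divisions)
Recursion depth = 2


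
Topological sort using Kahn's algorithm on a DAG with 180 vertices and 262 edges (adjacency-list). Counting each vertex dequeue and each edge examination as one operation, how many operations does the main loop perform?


Kahn's algorithm:
  1. Compute in-degrees: O(V + E)
  2. Process queue: each vertex dequeued once (O(V))
     each edge examined once (O(E))
Total = V + E = 180 + 262 = 442


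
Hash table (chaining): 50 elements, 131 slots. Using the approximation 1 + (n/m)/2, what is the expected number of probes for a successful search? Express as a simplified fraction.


Computing expected probes:
alpha = 50/131
= 1 + alpha/2
= 1 + 50/(2*131)
= (2*131 + 50) / (2*131)
= 312/262 = 156/131


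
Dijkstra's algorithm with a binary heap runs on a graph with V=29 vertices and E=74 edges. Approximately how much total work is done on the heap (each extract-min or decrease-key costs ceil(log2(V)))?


Dijkstra with a binary heap: each vertex is extracted once, each edge may relax once.
Each heap operation costs O(log V).
V + E = 29 + 74 = 103
ceil(log2(29)) = 5 (since 2^4 = 16 < 29 <= 32 = 2^5)
Total heap work = (V+E) * ceil(log2(V)) = 103 * 5 = 515


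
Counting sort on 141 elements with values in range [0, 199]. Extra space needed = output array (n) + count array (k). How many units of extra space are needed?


Output array size: 141 (to store sorted result)
Count array size: 200 (one slot per possible value, range 0 to 199)
Total extra space = 141 + 200 = 341


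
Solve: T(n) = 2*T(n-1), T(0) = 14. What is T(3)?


Unrolling:
T(3) = 2*T(2) = 2^2*T(1) = ... = 2^3*T(0)
= 2^3 * 14
= 8 * 14 = 112


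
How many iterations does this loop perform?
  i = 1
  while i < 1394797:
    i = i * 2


The loop variable doubles each iteration:
i = 1 -> 2 -> 4 -> 8 -> 16 -> 32 -> 64 -> 128 -> 256 -> 512 -> 1024 -> 2048 -> 4096 -> 8192 -> 16384 -> 32768 -> 65536 -> 131072 -> 262144 -> 524288 -> 1048576 -> 2097152 (stop, 2097152 >= 1394797)
Number of doublings = ceil(log2(1394797)) = 21


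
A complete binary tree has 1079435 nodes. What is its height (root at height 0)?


In a complete binary tree, level k holds nodes 2^k .. 2^(k+1)-1 (1-indexed).
Height = floor(log2(n)) = floor(log2(1079435)) = 20
Check: 2^20 = 1048576 <= 1079435 < 2097152 = 2^21


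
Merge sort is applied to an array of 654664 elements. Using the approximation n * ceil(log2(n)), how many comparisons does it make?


Merge sort divides the array into halves recursively.
Number of levels = ceil(log2(654664)) = 20
At each level, approximately n = 654664 comparisons are needed for merging.
Total comparisons ~ n * ceil(log2(n)) = 654664 * 20 = 13093280


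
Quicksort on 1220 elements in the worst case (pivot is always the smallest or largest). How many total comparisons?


In the worst case, each partition step picks the worst pivot:
  Partition 1: 1219 comparisons (n-1 elements to compare)
  Partition 2: 1218 comparisons
  Partition 3: 1217 comparisons
  Partition 4: 1216 comparisons
  Partition 5: 1215 comparisons
  ...
  Last partition: 0 comparisons
Total = (n-1) + (n-2) + ... + 1 + 0 = n*(n-1)/2
= 1220*1219/2 = 743590


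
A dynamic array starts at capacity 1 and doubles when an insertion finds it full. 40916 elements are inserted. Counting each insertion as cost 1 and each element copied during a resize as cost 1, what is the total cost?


n = 40916
Insertion costs: 40916
Resizes copy 1, 2, 4, ... up to the largest power of 2 that is <= n-1 = 40915, i.e. 32768.
Copy costs = 1 + 2 + 4 + 8 + 16 + 32 + 64 + 128 + 256 + 512 + 1024 + 2048 + 4096 + 8192 + 16384 + 32768 = 65535
Total = 40916 + 65535 = 106451


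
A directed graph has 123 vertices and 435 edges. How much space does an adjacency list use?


Adjacency list: one list head per vertex + one entry per edge
Vertex heads: 123
Edge entries: 435
Total = 123 + 435 = 558


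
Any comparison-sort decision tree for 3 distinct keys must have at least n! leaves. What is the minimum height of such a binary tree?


A binary decision tree of height h has at most 2^h leaves and needs at least n! of them, so h >= ceil(log2(n!)).
Compute 3! as a running product:
  x2 = 2, x3 = 6
3! = 6
Bracket between powers of 2:
  2^2 = 4 < 6 <= 8 = 2^3
So ceil(log2(3!)) = 3


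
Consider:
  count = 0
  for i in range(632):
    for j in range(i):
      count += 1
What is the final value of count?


For each i, the inner loop runs i times:
  i=0: inner runs 0 times
  i=1: inner runs 1 time
  i=2: inner runs 2 times
  i=3: inner runs 3 times
  i=4: inner runs 4 times
  i=5: inner runs 5 times
  i=6: inner runs 6 times
  i=7: inner runs 7 times
  ...
Total = 0 + 1 + 2 + ... + 631 = 632*(632-1)/2 = 199396


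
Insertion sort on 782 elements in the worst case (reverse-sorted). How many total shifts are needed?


In the worst case (reverse-sorted), each element shifts past all previous:
  Element 1: 1 shifts
  Element 2: 2 shifts
  Element 3: 3 shifts
  Element 4: 4 shifts
  Element 5: 5 shifts
  ...
  Element 781: 781 shifts
Total = 1 + 2 + ... + 781
= 782*(782-1)/2 = 305371


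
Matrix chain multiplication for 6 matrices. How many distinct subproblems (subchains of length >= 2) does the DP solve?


Subproblems are indexed by (i, j) where i < j.
Number of such pairs = n*(n-1)/2
= 6 * 5 / 2
= 15


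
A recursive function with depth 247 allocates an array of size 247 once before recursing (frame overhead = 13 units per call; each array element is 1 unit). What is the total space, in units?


Array allocation: 247 units (allocated once)
Stack frames: 247 deep * 13 per frame = 3211 units
Total = 247 + 3211 = 3458


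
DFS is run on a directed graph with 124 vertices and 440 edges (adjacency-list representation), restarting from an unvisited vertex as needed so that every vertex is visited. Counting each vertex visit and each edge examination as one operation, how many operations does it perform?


A full DFS traversal processes each vertex exactly once (push/pop on stack).
Each directed edge is examined once.
V = 124, E = 440
V + E = 564


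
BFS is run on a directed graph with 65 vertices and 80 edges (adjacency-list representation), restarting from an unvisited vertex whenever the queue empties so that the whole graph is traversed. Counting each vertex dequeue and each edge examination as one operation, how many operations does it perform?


A full BFS traversal dequeues each vertex exactly once and examines each directed edge exactly once.
V = 65 (vertex processing cost)
E = 80 (edge examination cost)
Total operations proportional to V + E = 65 + 80 = 145


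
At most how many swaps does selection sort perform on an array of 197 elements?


Each of the 196 passes places one element in its final position.
Pass 1: swap minimum into position 0
Pass 2: swap minimum of remaining into position 1
...
Pass 196: last two elements, one swap
Maximum swaps = 197 - 1 = 196


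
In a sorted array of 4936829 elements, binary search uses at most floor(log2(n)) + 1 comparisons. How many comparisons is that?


Halving sequence: 4936829 -> 2468414 -> 1234207 -> 617103 -> 308551 -> 154275 -> 77137 -> 38568 -> 19284 -> 9642 -> 4821 -> 2410 -> 1205 -> 602 -> 301 -> 150 -> 75 -> 37 -> 18 -> 9 -> 4 -> 2 -> 1
Number of halvings = 22
Max comparisons = 22 + 1 = 23


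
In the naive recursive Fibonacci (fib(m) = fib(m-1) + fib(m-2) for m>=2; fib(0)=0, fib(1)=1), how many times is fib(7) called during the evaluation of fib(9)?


Let N(m) = number of times fib(m) is called while evaluating fib(9).
N(9) = 1 (the initial call).
N(8) = 1 (only fib(9) calls it).
For 1 <= m <= 7: fib(m) is called by fib(m+1) and fib(m+2), so
  N(m) = N(m+1) + N(m+2).
fib(0) is called only by fib(2), so N(0) = N(2).
Walk down from m=9:
  N(9)=1, N(8)=1, N(7)=2
N(7) = 2


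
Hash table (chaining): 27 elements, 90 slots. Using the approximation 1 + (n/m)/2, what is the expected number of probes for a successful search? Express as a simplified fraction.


Computing expected probes:
alpha = 27/90
= 1 + alpha/2
= 1 + 27/(2*90)
= (2*90 + 27) / (2*90)
= 207/180 = 23/20


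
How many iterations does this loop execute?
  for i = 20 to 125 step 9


The loop variable i takes values starting at 20 and increments by 9 each iteration.
Sequence: i = 20, 29, 38, 47, 56, 65, 74, 83, 92, ...
The upper bound 125 is inclusive, so the count is floor((last - first) / step) + 1:
floor((125 - 20) / 9) + 1 = floor(105/9) + 1 = 11 + 1 = 12


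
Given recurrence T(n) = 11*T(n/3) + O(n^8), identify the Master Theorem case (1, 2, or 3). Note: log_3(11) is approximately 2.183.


Master Theorem parameters: a=11, b=3, c=8
log_b(a) = 2.183
Compare b^c with a: 3^8 = 6561 > 11, so c > log_b(a).
Comparing c=8 vs log_b(a)=2.183:
8 > 2.183 => Case 3
Result: T(n) = O(n^8)
Master Theorem case = 3


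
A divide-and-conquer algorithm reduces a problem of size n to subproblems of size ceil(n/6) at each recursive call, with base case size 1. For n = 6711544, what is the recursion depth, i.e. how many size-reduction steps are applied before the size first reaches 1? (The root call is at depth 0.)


Each step divides the size by 6 (rounding up); after k steps the size is ceil(n/6^k), which equals 1 exactly when 6^k >= n.
So the depth is the smallest k with 6^k >= 6711544, i.e. ceil(log_6(6711544)).
6^8 = 1679616 < 6711544 <= 10077696 = 6^9
Recursion depth = 9


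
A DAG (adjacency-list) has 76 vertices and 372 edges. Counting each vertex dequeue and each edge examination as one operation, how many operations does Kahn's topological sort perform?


V = 76 (vertex processing)
E = 372 (edge processing)
V + E = 76 + 372 = 448


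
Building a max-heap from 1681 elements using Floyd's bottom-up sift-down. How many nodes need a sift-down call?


In a heap of 1681 elements (0-indexed array):
  Last element index: 1680
  Parent of last element: floor((1680 - 1) / 2) = 839
  Internal nodes: indices 0 to 839
  Count = floor(1681/2) = 840


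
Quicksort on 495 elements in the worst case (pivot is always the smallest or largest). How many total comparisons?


In the worst case, each partition step picks the worst pivot:
  Partition 1: 494 comparisons (n-1 elements to compare)
  Partition 2: 493 comparisons
  Partition 3: 492 comparisons
  Partition 4: 491 comparisons
  Partition 5: 490 comparisons
  ...
  Last partition: 0 comparisons
Total = (n-1) + (n-2) + ... + 1 + 0 = n*(n-1)/2
= 495*494/2 = 122265


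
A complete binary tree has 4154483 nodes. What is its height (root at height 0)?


In a complete binary tree, level k holds nodes 2^k .. 2^(k+1)-1 (1-indexed).
Height = floor(log2(n)) = floor(log2(4154483)) = 21
Check: 2^21 = 2097152 <= 4154483 < 4194304 = 2^22


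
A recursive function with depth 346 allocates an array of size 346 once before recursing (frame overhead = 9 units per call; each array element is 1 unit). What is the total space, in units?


Array allocation: 346 units (allocated once)
Stack frames: 346 deep * 9 per frame = 3114 units
Total = 346 + 3114 = 3460


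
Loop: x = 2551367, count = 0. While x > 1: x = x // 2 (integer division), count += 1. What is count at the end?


The variable x halves each step:
x = 2551367 -> 1275683 -> 637841 -> 318920 -> 159460 -> 79730 -> 39865 -> 19932 -> 9966 -> 4983 -> 2491 -> 1245 -> 622 -> 311 -> 155 -> 77 -> 38 -> 19 -> 9 -> 4 -> 2 -> 1
Number of halvings = floor(log2(2551367)) = 21


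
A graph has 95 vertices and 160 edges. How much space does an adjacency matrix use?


Adjacency matrix: V x V grid of entries
Space = V^2 = 95^2 = 95 * 95 = 9025


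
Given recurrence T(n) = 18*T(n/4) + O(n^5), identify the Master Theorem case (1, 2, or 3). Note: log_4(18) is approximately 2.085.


Master Theorem parameters: a=18, b=4, c=5
log_b(a) = 2.085
Compare b^c with a: 4^5 = 1024 > 18, so c > log_b(a).
Comparing c=5 vs log_b(a)=2.085:
5 > 2.085 => Case 3
Result: T(n) = O(n^5)
Master Theorem case = 3


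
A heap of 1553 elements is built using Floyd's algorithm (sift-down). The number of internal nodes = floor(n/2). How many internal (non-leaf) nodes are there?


Leaf nodes occupy roughly half the array.
Sift-down is called for each internal node, starting from the last one.
Internal nodes = floor(n/2) = floor(1553/2) = 776


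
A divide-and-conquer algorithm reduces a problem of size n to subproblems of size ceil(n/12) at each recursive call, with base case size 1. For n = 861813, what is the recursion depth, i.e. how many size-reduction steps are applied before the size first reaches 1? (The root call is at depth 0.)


Each step divides the size by 12 (rounding up); after k steps the size is ceil(n/12^k), which equals 1 exactly when 12^k >= n.
So the depth is the smallest k with 12^k >= 861813, i.e. ceil(log_12(861813)).
12^5 = 248832 < 861813 <= 2985984 = 12^6
Recursion depth = 6


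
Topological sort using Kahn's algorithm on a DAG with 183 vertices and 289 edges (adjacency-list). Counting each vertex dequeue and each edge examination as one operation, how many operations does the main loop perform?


Kahn's algorithm:
  1. Compute in-degrees: O(V + E)
  2. Process queue: each vertex dequeued once (O(V))
     each edge examined once (O(E))
Total = V + E = 183 + 289 = 472


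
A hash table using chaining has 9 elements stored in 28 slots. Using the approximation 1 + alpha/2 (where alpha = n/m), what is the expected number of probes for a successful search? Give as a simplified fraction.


Load factor alpha = n/m = 9/28
Expected probes = 1 + alpha/2 = 1 + 9/(2*28)
= 1 + 9/56
= 56/56 + 9/56
= 65/56


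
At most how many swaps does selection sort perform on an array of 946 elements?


Each of the 945 passes places one element in its final position.
Pass 1: swap minimum into position 0
Pass 2: swap minimum of remaining into position 1
...
Pass 945: last two elements, one swap
Maximum swaps = 946 - 1 = 945


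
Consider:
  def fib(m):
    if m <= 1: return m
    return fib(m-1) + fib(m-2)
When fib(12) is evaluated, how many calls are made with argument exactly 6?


Let N(m) = number of times fib(m) is called while evaluating fib(12).
N(12) = 1 (the initial call).
N(11) = 1 (only fib(12) calls it).
For 1 <= m <= 10: fib(m) is called by fib(m+1) and fib(m+2), so
  N(m) = N(m+1) + N(m+2).
fib(0) is called only by fib(2), so N(0) = N(2).
Walk down from m=12:
  N(12)=1, N(11)=1, N(10)=2, N(9)=3, N(8)=5, N(7)=8, N(6)=13
N(6) = 13


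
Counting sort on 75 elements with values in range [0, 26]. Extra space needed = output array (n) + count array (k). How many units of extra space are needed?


Output array size: 75 (to store sorted result)
Count array size: 27 (one slot per possible value, range 0 to 26)
Total extra space = 75 + 27 = 102


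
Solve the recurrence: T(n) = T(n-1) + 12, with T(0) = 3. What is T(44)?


Unrolling the recurrence:
T(44) = T(43) + 12
       = T(42) + 12 + 12
       = T(41) + 12*3
       ...
       = T(0) + 12*44
       = 3 + 528 = 531


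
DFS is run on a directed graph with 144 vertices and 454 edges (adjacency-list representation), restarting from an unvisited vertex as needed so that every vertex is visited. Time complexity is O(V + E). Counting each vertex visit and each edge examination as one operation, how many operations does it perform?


A full DFS traversal processes each vertex exactly once (push/pop on stack).
Each directed edge is examined once.
V = 144, E = 454
V + E = 598


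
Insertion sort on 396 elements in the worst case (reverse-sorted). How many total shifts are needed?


In the worst case (reverse-sorted), each element shifts past all previous:
  Element 1: 1 shifts
  Element 2: 2 shifts
  Element 3: 3 shifts
  Element 4: 4 shifts
  Element 5: 5 shifts
  ...
  Element 395: 395 shifts
Total = 1 + 2 + ... + 395
= 396*(396-1)/2 = 78210


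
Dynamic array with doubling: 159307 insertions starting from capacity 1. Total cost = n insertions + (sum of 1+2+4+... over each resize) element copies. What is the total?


n = 159307
Insertion costs: 159307
Resizes copy 1, 2, 4, ... up to the largest power of 2 that is <= n-1 = 159306, i.e. 131072.
Copy costs = 1 + 2 + 4 + 8 + 16 + 32 + 64 + 128 + 256 + 512 + 1024 + 2048 + 4096 + 8192 + 16384 + 32768 + 65536 + 131072 = 262143
Total = 159307 + 262143 = 421450


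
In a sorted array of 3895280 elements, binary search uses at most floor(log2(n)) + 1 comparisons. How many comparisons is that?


Halving sequence: 3895280 -> 1947640 -> 973820 -> 486910 -> 243455 -> 121727 -> 60863 -> 30431 -> 15215 -> 7607 -> 3803 -> 1901 -> 950 -> 475 -> 237 -> 118 -> 59 -> 29 -> 14 -> 7 -> 3 -> 1
Number of halvings = 21
Max comparisons = 21 + 1 = 22


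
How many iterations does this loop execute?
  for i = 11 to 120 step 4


The loop variable i takes values starting at 11 and increments by 4 each iteration.
Sequence: i = 11, 15, 19, 23, 27, 31, 35, 39, 43, ...
The upper bound 120 is inclusive, so the count is floor((last - first) / step) + 1:
floor((120 - 11) / 4) + 1 = floor(109/4) + 1 = 27 + 1 = 28


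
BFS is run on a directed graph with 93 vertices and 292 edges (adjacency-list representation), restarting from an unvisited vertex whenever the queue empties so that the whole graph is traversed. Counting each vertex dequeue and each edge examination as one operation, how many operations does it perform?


A full BFS traversal dequeues each vertex exactly once and examines each directed edge exactly once.
V = 93 (vertex processing cost)
E = 292 (edge examination cost)
Total operations proportional to V + E = 93 + 292 = 385


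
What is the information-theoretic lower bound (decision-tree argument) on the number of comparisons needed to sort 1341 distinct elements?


A binary decision tree of height h has at most 2^h leaves and needs at least n! of them, so h >= ceil(log2(n!)).
1341! is far too large to multiply out, so use Stirling's series:
  ln(n!) ~ n ln n - n + (1/2) ln(2 pi n) + 1/(12n)  (error below 1/(360 n^3), negligible here)
  ln(1341) = 7.2011709
  n ln n = 1341 * 7.2011709 = 9656.7702
  (1/2) ln(2 pi * 1341) = (1/2) ln(8425.7515) = 4.5195
  1/(12*1341) = 0.0001
  ln(1341!) ~ 9656.7702 - 1341 + 4.5195 + 0.0001 = 8320.2898
Convert to base 2: log2(1341!) = 8320.2898 / ln 2 = 8320.2898 / 0.69314718 = 12003.6408
ceil(12003.6408) = 12004


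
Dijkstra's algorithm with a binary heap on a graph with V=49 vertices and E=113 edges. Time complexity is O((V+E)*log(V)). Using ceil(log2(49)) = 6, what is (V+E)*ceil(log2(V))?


Dijkstra with a binary heap: each vertex is extracted once, each edge may relax once.
Each heap operation costs O(log V).
V + E = 49 + 113 = 162
ceil(log2(49)) = 6 (since 2^5 = 32 < 49 <= 64 = 2^6)
Total heap work = (V+E) * ceil(log2(V)) = 162 * 6 = 972


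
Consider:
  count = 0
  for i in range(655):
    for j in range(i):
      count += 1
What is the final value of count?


For each i, the inner loop runs i times:
  i=0: inner runs 0 times
  i=1: inner runs 1 time
  i=2: inner runs 2 times
  i=3: inner runs 3 times
  i=4: inner runs 4 times
  i=5: inner runs 5 times
  i=6: inner runs 6 times
  i=7: inner runs 7 times
  ...
Total = 0 + 1 + 2 + ... + 654 = 655*(655-1)/2 = 214185


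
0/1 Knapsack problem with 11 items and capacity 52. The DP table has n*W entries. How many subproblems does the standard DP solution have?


The DP table is indexed by (item, capacity).
Rows: 11 items
Columns: 52 capacity values (1 to W)
Total subproblems = 11 * 52 = 572


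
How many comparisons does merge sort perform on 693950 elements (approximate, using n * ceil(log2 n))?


Recursion depth: ceil(log2(693950)) = 20
Each recursion level merges n = 693950 elements
Total = 693950 * 20 = 13879000


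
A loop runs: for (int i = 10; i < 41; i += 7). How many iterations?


Loop starts at i = 10, increments by 7, stops when i >= 41.
Number of iterations = ceil((41 - 10) / 7)
= ceil(31 / 7)
= 5


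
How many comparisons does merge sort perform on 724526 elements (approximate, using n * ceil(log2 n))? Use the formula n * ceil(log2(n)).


Recursion depth: ceil(log2(724526)) = 20
Each recursion level merges n = 724526 elements
Total = 724526 * 20 = 14490520


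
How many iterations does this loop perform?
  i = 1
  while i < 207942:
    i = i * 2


The loop variable doubles each iteration:
i = 1 -> 2 -> 4 -> 8 -> 16 -> 32 -> 64 -> 128 -> 256 -> 512 -> 1024 -> 2048 -> 4096 -> 8192 -> 16384 -> 32768 -> 65536 -> 131072 -> 262144 (stop, 262144 >= 207942)
Number of doublings = ceil(log2(207942)) = 18


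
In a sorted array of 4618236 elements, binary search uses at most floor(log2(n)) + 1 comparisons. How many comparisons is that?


Halving sequence: 4618236 -> 2309118 -> 1154559 -> 577279 -> 288639 -> 144319 -> 72159 -> 36079 -> 18039 -> 9019 -> 4509 -> 2254 -> 1127 -> 563 -> 281 -> 140 -> 70 -> 35 -> 17 -> 8 -> 4 -> 2 -> 1
Number of halvings = 22
Max comparisons = 22 + 1 = 23


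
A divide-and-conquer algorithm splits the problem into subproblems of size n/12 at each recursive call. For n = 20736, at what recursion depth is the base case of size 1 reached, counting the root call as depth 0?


At each depth, the problem size is divided by 12:
  Depth 0: problem size = 20736
  Depth 1: problem size = 1728
  Depth 2: problem size = 144
  Depth 3: problem size = 12
  Depth 4: problem size = 1 (base case)
The base case is reached at depth log_12(20736) = 4 (the tree has 5 levels counting depth 0, but the depth asked for is 4).
Recursion depth = 4


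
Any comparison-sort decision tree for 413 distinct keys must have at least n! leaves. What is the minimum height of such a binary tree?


A binary decision tree of height h has at most 2^h leaves and needs at least n! of them, so h >= ceil(log2(n!)).
413! is far too large to multiply out, so use Stirling's series:
  ln(n!) ~ n ln n - n + (1/2) ln(2 pi n) + 1/(12n)  (error below 1/(360 n^3), negligible here)
  ln(413) = 6.0234476
  n ln n = 413 * 6.0234476 = 2487.6839
  (1/2) ln(2 pi * 413) = (1/2) ln(2594.9555) = 3.9307
  1/(12*413) = 0.0002
  ln(413!) ~ 2487.6839 - 413 + 3.9307 + 0.0002 = 2078.6148
Convert to base 2: log2(413!) = 2078.6148 / ln 2 = 2078.6148 / 0.69314718 = 2998.8073
ceil(2998.8073) = 2999


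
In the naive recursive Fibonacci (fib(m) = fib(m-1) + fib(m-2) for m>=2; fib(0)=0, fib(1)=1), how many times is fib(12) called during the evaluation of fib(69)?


Let N(m) = number of times fib(m) is called while evaluating fib(69).
N(69) = 1 (the initial call).
N(68) = 1 (only fib(69) calls it).
For 1 <= m <= 67: fib(m) is called by fib(m+1) and fib(m+2), so
  N(m) = N(m+1) + N(m+2).
fib(0) is called only by fib(2), so N(0) = N(2).
Walk down from m=69:
  N(69)=1, N(68)=1, N(67)=2, N(66)=3, N(65)=5, N(64)=8, N(63)=13, N(62)=21, N(61)=34, N(60)=55, N(59)=89, N(58)=144, N(57)=233, N(56)=377, N(55)=610, N(54)=987, N(53)=1597, N(52)=2584, N(51)=4181, N(50)=6765, N(49)=10946, N(48)=17711, N(47)=28657, N(46)=46368, N(45)=75025, N(44)=121393, N(43)=196418, N(42)=317811, N(41)=514229, N(40)=832040, N(39)=1346269, N(38)=2178309, N(37)=3524578, N(36)=5702887, N(35)=9227465, N(34)=14930352, N(33)=24157817, N(32)=39088169, N(31)=63245986, N(30)=102334155, N(29)=165580141, N(28)=267914296, N(27)=433494437, N(26)=701408733, N(25)=1134903170, N(24)=1836311903, N(23)=2971215073, N(22)=4807526976, N(21)=7778742049, N(20)=12586269025, N(19)=20365011074, N(18)=32951280099, N(17)=53316291173, N(16)=86267571272, N(15)=139583862445, N(14)=225851433717, N(13)=365435296162, N(12)=591286729879
N(12) = 591286729879


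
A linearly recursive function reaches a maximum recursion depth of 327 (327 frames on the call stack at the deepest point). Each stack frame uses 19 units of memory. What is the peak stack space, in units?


Maximum recursion depth = 327 frames
Memory per frame = 19 units
Total stack space = depth * frame_size
= 327 * 19 = 6213


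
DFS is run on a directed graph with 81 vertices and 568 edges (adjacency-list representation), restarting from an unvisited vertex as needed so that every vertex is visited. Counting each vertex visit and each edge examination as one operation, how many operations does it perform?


A full DFS traversal processes each vertex exactly once (push/pop on stack).
Each directed edge is examined once.
V = 81, E = 568
V + E = 649


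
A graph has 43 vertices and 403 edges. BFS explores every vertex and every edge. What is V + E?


A full BFS traversal dequeues each vertex once and examines each edge once.
Vertex visits: 43
Edge visits: 403
V + E = 43 + 403 = 446


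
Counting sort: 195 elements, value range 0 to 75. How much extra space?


n = 195 (output array)
k = 76 (count array for 76 distinct values)
Extra space = 195 + 76 = 271


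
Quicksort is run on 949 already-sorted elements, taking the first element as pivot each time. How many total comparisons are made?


Sum of comparisons per partition:
948 + 947 + ... + 1 + 0
= 949 * (949 - 1) / 2
= 949 * 948 / 2
= 449826


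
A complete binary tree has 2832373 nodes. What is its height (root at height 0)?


In a complete binary tree, level k holds nodes 2^k .. 2^(k+1)-1 (1-indexed).
Height = floor(log2(n)) = floor(log2(2832373)) = 21
Check: 2^21 = 2097152 <= 2832373 < 4194304 = 2^22
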